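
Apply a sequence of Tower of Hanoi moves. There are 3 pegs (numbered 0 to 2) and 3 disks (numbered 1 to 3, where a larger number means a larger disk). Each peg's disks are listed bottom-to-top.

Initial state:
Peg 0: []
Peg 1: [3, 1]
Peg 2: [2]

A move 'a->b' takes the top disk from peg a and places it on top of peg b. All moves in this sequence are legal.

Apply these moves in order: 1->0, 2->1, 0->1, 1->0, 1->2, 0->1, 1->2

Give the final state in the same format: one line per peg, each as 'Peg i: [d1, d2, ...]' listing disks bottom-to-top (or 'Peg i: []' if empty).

Answer: Peg 0: []
Peg 1: [3]
Peg 2: [2, 1]

Derivation:
After move 1 (1->0):
Peg 0: [1]
Peg 1: [3]
Peg 2: [2]

After move 2 (2->1):
Peg 0: [1]
Peg 1: [3, 2]
Peg 2: []

After move 3 (0->1):
Peg 0: []
Peg 1: [3, 2, 1]
Peg 2: []

After move 4 (1->0):
Peg 0: [1]
Peg 1: [3, 2]
Peg 2: []

After move 5 (1->2):
Peg 0: [1]
Peg 1: [3]
Peg 2: [2]

After move 6 (0->1):
Peg 0: []
Peg 1: [3, 1]
Peg 2: [2]

After move 7 (1->2):
Peg 0: []
Peg 1: [3]
Peg 2: [2, 1]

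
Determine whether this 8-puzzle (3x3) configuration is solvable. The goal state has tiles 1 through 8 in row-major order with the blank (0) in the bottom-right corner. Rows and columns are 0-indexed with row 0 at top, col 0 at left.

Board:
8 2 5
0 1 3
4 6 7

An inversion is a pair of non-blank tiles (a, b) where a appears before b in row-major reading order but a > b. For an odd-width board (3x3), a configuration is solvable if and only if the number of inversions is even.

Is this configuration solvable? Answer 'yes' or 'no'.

Answer: no

Derivation:
Inversions (pairs i<j in row-major order where tile[i] > tile[j] > 0): 11
11 is odd, so the puzzle is not solvable.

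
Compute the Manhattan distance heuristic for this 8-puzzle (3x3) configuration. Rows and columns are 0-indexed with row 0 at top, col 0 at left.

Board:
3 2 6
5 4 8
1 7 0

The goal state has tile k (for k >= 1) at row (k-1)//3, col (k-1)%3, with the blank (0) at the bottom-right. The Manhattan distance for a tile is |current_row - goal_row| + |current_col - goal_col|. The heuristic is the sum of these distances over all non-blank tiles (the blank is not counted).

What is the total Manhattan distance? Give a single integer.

Answer: 10

Derivation:
Tile 3: at (0,0), goal (0,2), distance |0-0|+|0-2| = 2
Tile 2: at (0,1), goal (0,1), distance |0-0|+|1-1| = 0
Tile 6: at (0,2), goal (1,2), distance |0-1|+|2-2| = 1
Tile 5: at (1,0), goal (1,1), distance |1-1|+|0-1| = 1
Tile 4: at (1,1), goal (1,0), distance |1-1|+|1-0| = 1
Tile 8: at (1,2), goal (2,1), distance |1-2|+|2-1| = 2
Tile 1: at (2,0), goal (0,0), distance |2-0|+|0-0| = 2
Tile 7: at (2,1), goal (2,0), distance |2-2|+|1-0| = 1
Sum: 2 + 0 + 1 + 1 + 1 + 2 + 2 + 1 = 10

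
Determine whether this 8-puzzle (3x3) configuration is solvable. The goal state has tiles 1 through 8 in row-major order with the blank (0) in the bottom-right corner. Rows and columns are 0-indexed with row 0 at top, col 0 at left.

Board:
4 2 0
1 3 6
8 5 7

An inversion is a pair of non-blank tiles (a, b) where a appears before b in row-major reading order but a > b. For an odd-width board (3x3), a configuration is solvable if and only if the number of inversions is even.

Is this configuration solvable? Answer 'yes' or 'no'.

Inversions (pairs i<j in row-major order where tile[i] > tile[j] > 0): 7
7 is odd, so the puzzle is not solvable.

Answer: no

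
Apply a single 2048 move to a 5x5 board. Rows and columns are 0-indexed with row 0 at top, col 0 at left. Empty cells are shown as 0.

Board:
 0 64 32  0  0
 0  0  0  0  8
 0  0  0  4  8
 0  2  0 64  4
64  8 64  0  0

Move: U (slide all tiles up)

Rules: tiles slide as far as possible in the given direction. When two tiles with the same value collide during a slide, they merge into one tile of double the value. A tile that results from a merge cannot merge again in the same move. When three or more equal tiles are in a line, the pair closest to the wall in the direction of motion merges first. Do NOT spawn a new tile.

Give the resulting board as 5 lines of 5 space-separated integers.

Slide up:
col 0: [0, 0, 0, 0, 64] -> [64, 0, 0, 0, 0]
col 1: [64, 0, 0, 2, 8] -> [64, 2, 8, 0, 0]
col 2: [32, 0, 0, 0, 64] -> [32, 64, 0, 0, 0]
col 3: [0, 0, 4, 64, 0] -> [4, 64, 0, 0, 0]
col 4: [0, 8, 8, 4, 0] -> [16, 4, 0, 0, 0]

Answer: 64 64 32  4 16
 0  2 64 64  4
 0  8  0  0  0
 0  0  0  0  0
 0  0  0  0  0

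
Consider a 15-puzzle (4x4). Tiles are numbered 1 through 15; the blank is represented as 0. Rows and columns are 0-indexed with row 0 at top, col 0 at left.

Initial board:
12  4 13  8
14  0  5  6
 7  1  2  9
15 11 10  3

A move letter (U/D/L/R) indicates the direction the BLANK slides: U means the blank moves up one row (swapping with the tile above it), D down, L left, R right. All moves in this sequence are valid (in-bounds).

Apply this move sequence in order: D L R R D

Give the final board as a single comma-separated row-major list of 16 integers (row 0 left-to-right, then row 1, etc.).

Answer: 12, 4, 13, 8, 14, 1, 5, 6, 7, 2, 10, 9, 15, 11, 0, 3

Derivation:
After move 1 (D):
12  4 13  8
14  1  5  6
 7  0  2  9
15 11 10  3

After move 2 (L):
12  4 13  8
14  1  5  6
 0  7  2  9
15 11 10  3

After move 3 (R):
12  4 13  8
14  1  5  6
 7  0  2  9
15 11 10  3

After move 4 (R):
12  4 13  8
14  1  5  6
 7  2  0  9
15 11 10  3

After move 5 (D):
12  4 13  8
14  1  5  6
 7  2 10  9
15 11  0  3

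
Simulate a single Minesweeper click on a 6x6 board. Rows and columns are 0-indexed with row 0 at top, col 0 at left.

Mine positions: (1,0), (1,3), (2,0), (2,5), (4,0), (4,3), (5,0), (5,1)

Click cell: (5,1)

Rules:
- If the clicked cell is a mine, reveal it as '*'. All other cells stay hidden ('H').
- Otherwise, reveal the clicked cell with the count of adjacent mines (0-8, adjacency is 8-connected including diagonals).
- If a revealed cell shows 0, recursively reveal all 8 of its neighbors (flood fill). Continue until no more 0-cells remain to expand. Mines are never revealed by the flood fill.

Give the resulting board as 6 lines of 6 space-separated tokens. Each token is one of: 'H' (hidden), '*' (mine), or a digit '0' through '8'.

H H H H H H
H H H H H H
H H H H H H
H H H H H H
H H H H H H
H * H H H H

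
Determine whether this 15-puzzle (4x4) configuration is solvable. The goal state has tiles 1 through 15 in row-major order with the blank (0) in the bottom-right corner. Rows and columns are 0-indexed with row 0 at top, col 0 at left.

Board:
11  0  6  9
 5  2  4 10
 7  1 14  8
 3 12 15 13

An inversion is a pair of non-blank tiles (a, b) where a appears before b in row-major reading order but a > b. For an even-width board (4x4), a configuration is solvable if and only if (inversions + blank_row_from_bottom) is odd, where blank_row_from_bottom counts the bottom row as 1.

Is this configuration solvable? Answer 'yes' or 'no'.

Answer: yes

Derivation:
Inversions: 41
Blank is in row 0 (0-indexed from top), which is row 4 counting from the bottom (bottom = 1).
41 + 4 = 45, which is odd, so the puzzle is solvable.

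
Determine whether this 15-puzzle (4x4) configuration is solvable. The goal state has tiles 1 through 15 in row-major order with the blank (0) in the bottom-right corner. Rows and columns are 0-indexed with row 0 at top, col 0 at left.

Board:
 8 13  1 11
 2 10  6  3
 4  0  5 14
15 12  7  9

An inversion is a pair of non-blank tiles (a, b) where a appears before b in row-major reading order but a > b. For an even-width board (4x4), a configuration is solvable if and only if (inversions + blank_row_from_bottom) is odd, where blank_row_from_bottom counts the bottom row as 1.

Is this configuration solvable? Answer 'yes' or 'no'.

Answer: yes

Derivation:
Inversions: 43
Blank is in row 2 (0-indexed from top), which is row 2 counting from the bottom (bottom = 1).
43 + 2 = 45, which is odd, so the puzzle is solvable.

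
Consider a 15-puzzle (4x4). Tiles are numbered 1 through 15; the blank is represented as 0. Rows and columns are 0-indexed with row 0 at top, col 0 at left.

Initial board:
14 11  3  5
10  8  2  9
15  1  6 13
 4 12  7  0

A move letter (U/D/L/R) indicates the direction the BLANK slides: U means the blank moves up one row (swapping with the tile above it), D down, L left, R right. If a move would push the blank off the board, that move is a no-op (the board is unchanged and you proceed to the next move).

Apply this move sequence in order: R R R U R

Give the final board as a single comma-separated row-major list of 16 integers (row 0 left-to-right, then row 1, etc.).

After move 1 (R):
14 11  3  5
10  8  2  9
15  1  6 13
 4 12  7  0

After move 2 (R):
14 11  3  5
10  8  2  9
15  1  6 13
 4 12  7  0

After move 3 (R):
14 11  3  5
10  8  2  9
15  1  6 13
 4 12  7  0

After move 4 (U):
14 11  3  5
10  8  2  9
15  1  6  0
 4 12  7 13

After move 5 (R):
14 11  3  5
10  8  2  9
15  1  6  0
 4 12  7 13

Answer: 14, 11, 3, 5, 10, 8, 2, 9, 15, 1, 6, 0, 4, 12, 7, 13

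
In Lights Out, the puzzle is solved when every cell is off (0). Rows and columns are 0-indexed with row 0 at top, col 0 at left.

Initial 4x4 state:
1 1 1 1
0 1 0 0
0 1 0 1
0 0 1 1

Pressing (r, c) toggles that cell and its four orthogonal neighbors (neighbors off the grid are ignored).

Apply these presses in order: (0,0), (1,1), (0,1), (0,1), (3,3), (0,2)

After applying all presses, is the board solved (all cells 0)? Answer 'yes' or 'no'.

After press 1 at (0,0):
0 0 1 1
1 1 0 0
0 1 0 1
0 0 1 1

After press 2 at (1,1):
0 1 1 1
0 0 1 0
0 0 0 1
0 0 1 1

After press 3 at (0,1):
1 0 0 1
0 1 1 0
0 0 0 1
0 0 1 1

After press 4 at (0,1):
0 1 1 1
0 0 1 0
0 0 0 1
0 0 1 1

After press 5 at (3,3):
0 1 1 1
0 0 1 0
0 0 0 0
0 0 0 0

After press 6 at (0,2):
0 0 0 0
0 0 0 0
0 0 0 0
0 0 0 0

Lights still on: 0

Answer: yes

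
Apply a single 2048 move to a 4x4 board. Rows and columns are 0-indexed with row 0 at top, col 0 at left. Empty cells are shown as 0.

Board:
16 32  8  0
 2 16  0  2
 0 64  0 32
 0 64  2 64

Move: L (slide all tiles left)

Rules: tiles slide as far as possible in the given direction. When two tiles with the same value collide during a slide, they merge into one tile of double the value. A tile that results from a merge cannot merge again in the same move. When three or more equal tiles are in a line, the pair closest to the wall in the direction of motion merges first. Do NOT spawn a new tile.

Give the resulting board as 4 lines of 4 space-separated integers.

Answer: 16 32  8  0
 2 16  2  0
64 32  0  0
64  2 64  0

Derivation:
Slide left:
row 0: [16, 32, 8, 0] -> [16, 32, 8, 0]
row 1: [2, 16, 0, 2] -> [2, 16, 2, 0]
row 2: [0, 64, 0, 32] -> [64, 32, 0, 0]
row 3: [0, 64, 2, 64] -> [64, 2, 64, 0]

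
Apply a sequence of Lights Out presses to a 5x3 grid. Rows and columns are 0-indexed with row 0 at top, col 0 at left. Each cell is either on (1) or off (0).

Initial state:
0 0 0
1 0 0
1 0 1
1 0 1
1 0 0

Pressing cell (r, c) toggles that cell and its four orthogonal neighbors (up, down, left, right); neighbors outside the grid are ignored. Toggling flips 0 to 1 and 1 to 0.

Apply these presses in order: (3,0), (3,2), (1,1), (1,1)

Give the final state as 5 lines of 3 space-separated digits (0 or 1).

Answer: 0 0 0
1 0 0
0 0 0
0 0 0
0 0 1

Derivation:
After press 1 at (3,0):
0 0 0
1 0 0
0 0 1
0 1 1
0 0 0

After press 2 at (3,2):
0 0 0
1 0 0
0 0 0
0 0 0
0 0 1

After press 3 at (1,1):
0 1 0
0 1 1
0 1 0
0 0 0
0 0 1

After press 4 at (1,1):
0 0 0
1 0 0
0 0 0
0 0 0
0 0 1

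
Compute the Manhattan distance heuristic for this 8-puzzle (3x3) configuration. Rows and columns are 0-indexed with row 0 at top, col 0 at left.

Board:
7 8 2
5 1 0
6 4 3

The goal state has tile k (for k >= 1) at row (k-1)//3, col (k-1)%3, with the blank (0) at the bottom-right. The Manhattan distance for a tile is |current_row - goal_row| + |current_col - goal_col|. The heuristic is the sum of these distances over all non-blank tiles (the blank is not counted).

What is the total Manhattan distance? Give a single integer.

Tile 7: at (0,0), goal (2,0), distance |0-2|+|0-0| = 2
Tile 8: at (0,1), goal (2,1), distance |0-2|+|1-1| = 2
Tile 2: at (0,2), goal (0,1), distance |0-0|+|2-1| = 1
Tile 5: at (1,0), goal (1,1), distance |1-1|+|0-1| = 1
Tile 1: at (1,1), goal (0,0), distance |1-0|+|1-0| = 2
Tile 6: at (2,0), goal (1,2), distance |2-1|+|0-2| = 3
Tile 4: at (2,1), goal (1,0), distance |2-1|+|1-0| = 2
Tile 3: at (2,2), goal (0,2), distance |2-0|+|2-2| = 2
Sum: 2 + 2 + 1 + 1 + 2 + 3 + 2 + 2 = 15

Answer: 15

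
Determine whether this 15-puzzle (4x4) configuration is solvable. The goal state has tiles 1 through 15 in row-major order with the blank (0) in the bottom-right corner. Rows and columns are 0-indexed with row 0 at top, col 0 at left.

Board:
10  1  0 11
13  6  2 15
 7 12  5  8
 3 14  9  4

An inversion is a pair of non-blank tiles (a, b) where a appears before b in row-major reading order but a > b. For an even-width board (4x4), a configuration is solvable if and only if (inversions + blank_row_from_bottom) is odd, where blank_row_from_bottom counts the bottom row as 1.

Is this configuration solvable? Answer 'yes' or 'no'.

Inversions: 53
Blank is in row 0 (0-indexed from top), which is row 4 counting from the bottom (bottom = 1).
53 + 4 = 57, which is odd, so the puzzle is solvable.

Answer: yes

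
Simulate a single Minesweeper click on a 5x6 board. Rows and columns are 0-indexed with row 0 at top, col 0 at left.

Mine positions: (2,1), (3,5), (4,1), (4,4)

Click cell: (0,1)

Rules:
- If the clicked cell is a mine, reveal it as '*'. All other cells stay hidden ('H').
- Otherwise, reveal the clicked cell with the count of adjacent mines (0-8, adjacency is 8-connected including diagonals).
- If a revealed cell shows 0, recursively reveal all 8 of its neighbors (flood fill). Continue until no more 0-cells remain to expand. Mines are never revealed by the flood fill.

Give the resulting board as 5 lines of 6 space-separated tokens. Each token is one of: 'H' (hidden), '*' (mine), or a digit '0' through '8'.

0 0 0 0 0 0
1 1 1 0 0 0
H H 1 0 1 1
H H 2 1 2 H
H H H H H H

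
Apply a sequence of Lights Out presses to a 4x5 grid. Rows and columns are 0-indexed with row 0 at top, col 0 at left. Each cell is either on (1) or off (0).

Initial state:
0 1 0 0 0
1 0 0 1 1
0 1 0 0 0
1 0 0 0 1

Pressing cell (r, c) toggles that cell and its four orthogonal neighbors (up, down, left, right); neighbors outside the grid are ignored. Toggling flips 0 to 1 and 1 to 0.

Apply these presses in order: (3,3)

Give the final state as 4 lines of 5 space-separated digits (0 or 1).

Answer: 0 1 0 0 0
1 0 0 1 1
0 1 0 1 0
1 0 1 1 0

Derivation:
After press 1 at (3,3):
0 1 0 0 0
1 0 0 1 1
0 1 0 1 0
1 0 1 1 0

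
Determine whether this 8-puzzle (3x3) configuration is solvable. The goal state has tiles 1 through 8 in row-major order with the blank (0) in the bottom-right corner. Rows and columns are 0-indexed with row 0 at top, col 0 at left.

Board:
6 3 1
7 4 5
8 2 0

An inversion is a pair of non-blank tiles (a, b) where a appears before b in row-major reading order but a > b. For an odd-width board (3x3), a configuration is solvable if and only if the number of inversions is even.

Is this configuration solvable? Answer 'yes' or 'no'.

Answer: no

Derivation:
Inversions (pairs i<j in row-major order where tile[i] > tile[j] > 0): 13
13 is odd, so the puzzle is not solvable.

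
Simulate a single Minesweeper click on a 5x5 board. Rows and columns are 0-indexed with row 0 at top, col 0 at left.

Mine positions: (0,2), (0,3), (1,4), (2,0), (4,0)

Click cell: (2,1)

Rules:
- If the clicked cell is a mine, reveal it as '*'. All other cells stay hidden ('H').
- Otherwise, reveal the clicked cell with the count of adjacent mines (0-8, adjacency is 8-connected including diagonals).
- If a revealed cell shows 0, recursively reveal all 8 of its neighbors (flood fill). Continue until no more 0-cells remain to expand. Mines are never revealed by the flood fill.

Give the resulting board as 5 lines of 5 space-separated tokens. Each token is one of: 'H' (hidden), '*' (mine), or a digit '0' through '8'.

H H H H H
H H H H H
H 1 H H H
H H H H H
H H H H H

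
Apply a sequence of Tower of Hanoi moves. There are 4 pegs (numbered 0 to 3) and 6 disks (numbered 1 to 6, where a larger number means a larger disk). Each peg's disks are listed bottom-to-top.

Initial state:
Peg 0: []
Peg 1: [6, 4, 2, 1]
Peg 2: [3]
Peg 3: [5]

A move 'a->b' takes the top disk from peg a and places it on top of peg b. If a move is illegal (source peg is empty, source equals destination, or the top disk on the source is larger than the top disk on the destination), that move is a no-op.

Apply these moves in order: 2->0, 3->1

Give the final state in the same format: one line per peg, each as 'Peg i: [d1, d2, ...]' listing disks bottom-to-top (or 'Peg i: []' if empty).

After move 1 (2->0):
Peg 0: [3]
Peg 1: [6, 4, 2, 1]
Peg 2: []
Peg 3: [5]

After move 2 (3->1):
Peg 0: [3]
Peg 1: [6, 4, 2, 1]
Peg 2: []
Peg 3: [5]

Answer: Peg 0: [3]
Peg 1: [6, 4, 2, 1]
Peg 2: []
Peg 3: [5]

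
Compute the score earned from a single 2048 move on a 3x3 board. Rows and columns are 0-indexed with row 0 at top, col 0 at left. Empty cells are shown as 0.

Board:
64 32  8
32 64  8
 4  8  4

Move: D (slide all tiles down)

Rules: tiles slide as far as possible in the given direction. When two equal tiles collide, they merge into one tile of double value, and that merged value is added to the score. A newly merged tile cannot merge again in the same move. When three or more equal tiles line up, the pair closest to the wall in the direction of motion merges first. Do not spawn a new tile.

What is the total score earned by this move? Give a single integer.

Answer: 16

Derivation:
Slide down:
col 0: [64, 32, 4] -> [64, 32, 4]  score +0 (running 0)
col 1: [32, 64, 8] -> [32, 64, 8]  score +0 (running 0)
col 2: [8, 8, 4] -> [0, 16, 4]  score +16 (running 16)
Board after move:
64 32  0
32 64 16
 4  8  4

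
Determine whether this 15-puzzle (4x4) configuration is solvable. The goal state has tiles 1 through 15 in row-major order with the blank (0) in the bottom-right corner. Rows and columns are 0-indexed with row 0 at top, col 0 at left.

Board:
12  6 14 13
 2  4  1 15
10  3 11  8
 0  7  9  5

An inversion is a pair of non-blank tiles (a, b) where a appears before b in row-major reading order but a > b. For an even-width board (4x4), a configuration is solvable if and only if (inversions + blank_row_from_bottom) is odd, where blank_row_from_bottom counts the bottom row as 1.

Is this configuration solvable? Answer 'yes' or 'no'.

Answer: yes

Derivation:
Inversions: 60
Blank is in row 3 (0-indexed from top), which is row 1 counting from the bottom (bottom = 1).
60 + 1 = 61, which is odd, so the puzzle is solvable.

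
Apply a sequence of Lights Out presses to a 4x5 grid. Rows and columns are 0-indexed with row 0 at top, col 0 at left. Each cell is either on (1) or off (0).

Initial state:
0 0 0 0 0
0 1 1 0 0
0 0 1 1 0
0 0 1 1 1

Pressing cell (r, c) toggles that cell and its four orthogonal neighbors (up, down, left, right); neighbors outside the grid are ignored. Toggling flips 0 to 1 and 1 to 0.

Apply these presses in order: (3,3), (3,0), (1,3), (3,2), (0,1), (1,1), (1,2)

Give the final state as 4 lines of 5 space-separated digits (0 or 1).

After press 1 at (3,3):
0 0 0 0 0
0 1 1 0 0
0 0 1 0 0
0 0 0 0 0

After press 2 at (3,0):
0 0 0 0 0
0 1 1 0 0
1 0 1 0 0
1 1 0 0 0

After press 3 at (1,3):
0 0 0 1 0
0 1 0 1 1
1 0 1 1 0
1 1 0 0 0

After press 4 at (3,2):
0 0 0 1 0
0 1 0 1 1
1 0 0 1 0
1 0 1 1 0

After press 5 at (0,1):
1 1 1 1 0
0 0 0 1 1
1 0 0 1 0
1 0 1 1 0

After press 6 at (1,1):
1 0 1 1 0
1 1 1 1 1
1 1 0 1 0
1 0 1 1 0

After press 7 at (1,2):
1 0 0 1 0
1 0 0 0 1
1 1 1 1 0
1 0 1 1 0

Answer: 1 0 0 1 0
1 0 0 0 1
1 1 1 1 0
1 0 1 1 0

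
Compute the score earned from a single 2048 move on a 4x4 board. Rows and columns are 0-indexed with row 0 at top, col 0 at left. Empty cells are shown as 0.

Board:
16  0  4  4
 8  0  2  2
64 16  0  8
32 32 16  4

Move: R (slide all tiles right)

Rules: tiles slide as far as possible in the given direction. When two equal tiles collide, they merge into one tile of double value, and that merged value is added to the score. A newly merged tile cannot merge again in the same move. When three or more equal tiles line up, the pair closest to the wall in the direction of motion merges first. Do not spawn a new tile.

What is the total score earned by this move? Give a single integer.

Answer: 76

Derivation:
Slide right:
row 0: [16, 0, 4, 4] -> [0, 0, 16, 8]  score +8 (running 8)
row 1: [8, 0, 2, 2] -> [0, 0, 8, 4]  score +4 (running 12)
row 2: [64, 16, 0, 8] -> [0, 64, 16, 8]  score +0 (running 12)
row 3: [32, 32, 16, 4] -> [0, 64, 16, 4]  score +64 (running 76)
Board after move:
 0  0 16  8
 0  0  8  4
 0 64 16  8
 0 64 16  4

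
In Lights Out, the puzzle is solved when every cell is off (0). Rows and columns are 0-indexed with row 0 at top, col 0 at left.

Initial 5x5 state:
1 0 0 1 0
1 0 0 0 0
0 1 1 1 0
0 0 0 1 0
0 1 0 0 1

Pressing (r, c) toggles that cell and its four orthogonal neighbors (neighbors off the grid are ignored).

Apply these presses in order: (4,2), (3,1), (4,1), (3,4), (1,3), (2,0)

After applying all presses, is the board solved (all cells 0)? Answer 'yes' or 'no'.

After press 1 at (4,2):
1 0 0 1 0
1 0 0 0 0
0 1 1 1 0
0 0 1 1 0
0 0 1 1 1

After press 2 at (3,1):
1 0 0 1 0
1 0 0 0 0
0 0 1 1 0
1 1 0 1 0
0 1 1 1 1

After press 3 at (4,1):
1 0 0 1 0
1 0 0 0 0
0 0 1 1 0
1 0 0 1 0
1 0 0 1 1

After press 4 at (3,4):
1 0 0 1 0
1 0 0 0 0
0 0 1 1 1
1 0 0 0 1
1 0 0 1 0

After press 5 at (1,3):
1 0 0 0 0
1 0 1 1 1
0 0 1 0 1
1 0 0 0 1
1 0 0 1 0

After press 6 at (2,0):
1 0 0 0 0
0 0 1 1 1
1 1 1 0 1
0 0 0 0 1
1 0 0 1 0

Lights still on: 11

Answer: no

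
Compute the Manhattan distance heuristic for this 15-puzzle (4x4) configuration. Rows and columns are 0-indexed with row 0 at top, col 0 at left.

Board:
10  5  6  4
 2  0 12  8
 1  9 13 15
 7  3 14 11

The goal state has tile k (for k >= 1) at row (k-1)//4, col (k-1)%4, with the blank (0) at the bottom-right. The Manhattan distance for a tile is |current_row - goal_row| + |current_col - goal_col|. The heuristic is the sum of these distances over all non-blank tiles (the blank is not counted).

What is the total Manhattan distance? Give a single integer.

Tile 10: (0,0)->(2,1) = 3
Tile 5: (0,1)->(1,0) = 2
Tile 6: (0,2)->(1,1) = 2
Tile 4: (0,3)->(0,3) = 0
Tile 2: (1,0)->(0,1) = 2
Tile 12: (1,2)->(2,3) = 2
Tile 8: (1,3)->(1,3) = 0
Tile 1: (2,0)->(0,0) = 2
Tile 9: (2,1)->(2,0) = 1
Tile 13: (2,2)->(3,0) = 3
Tile 15: (2,3)->(3,2) = 2
Tile 7: (3,0)->(1,2) = 4
Tile 3: (3,1)->(0,2) = 4
Tile 14: (3,2)->(3,1) = 1
Tile 11: (3,3)->(2,2) = 2
Sum: 3 + 2 + 2 + 0 + 2 + 2 + 0 + 2 + 1 + 3 + 2 + 4 + 4 + 1 + 2 = 30

Answer: 30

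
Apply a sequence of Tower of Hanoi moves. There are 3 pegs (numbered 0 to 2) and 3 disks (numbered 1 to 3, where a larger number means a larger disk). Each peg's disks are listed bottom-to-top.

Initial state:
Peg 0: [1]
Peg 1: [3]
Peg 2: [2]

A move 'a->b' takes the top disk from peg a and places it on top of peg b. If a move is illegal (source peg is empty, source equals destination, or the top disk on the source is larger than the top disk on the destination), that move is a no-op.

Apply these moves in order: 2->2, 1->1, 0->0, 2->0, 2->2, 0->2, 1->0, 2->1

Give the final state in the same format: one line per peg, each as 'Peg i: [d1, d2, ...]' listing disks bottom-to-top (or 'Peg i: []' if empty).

Answer: Peg 0: [3]
Peg 1: [1]
Peg 2: [2]

Derivation:
After move 1 (2->2):
Peg 0: [1]
Peg 1: [3]
Peg 2: [2]

After move 2 (1->1):
Peg 0: [1]
Peg 1: [3]
Peg 2: [2]

After move 3 (0->0):
Peg 0: [1]
Peg 1: [3]
Peg 2: [2]

After move 4 (2->0):
Peg 0: [1]
Peg 1: [3]
Peg 2: [2]

After move 5 (2->2):
Peg 0: [1]
Peg 1: [3]
Peg 2: [2]

After move 6 (0->2):
Peg 0: []
Peg 1: [3]
Peg 2: [2, 1]

After move 7 (1->0):
Peg 0: [3]
Peg 1: []
Peg 2: [2, 1]

After move 8 (2->1):
Peg 0: [3]
Peg 1: [1]
Peg 2: [2]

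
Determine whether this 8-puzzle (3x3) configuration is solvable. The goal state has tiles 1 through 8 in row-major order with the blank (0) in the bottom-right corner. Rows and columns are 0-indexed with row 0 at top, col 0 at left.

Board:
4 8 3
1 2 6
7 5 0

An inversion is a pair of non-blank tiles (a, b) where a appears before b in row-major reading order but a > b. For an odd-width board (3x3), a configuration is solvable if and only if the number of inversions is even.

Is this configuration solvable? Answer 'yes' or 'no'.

Inversions (pairs i<j in row-major order where tile[i] > tile[j] > 0): 13
13 is odd, so the puzzle is not solvable.

Answer: no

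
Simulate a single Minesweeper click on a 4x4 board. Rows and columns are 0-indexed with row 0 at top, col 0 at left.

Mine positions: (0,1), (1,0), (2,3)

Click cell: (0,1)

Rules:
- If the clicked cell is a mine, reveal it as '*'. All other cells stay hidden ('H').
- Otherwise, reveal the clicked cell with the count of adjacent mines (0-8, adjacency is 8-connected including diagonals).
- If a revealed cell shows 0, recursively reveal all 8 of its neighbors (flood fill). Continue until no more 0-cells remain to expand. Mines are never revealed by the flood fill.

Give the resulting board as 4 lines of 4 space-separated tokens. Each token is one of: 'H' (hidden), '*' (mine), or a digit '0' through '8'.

H * H H
H H H H
H H H H
H H H H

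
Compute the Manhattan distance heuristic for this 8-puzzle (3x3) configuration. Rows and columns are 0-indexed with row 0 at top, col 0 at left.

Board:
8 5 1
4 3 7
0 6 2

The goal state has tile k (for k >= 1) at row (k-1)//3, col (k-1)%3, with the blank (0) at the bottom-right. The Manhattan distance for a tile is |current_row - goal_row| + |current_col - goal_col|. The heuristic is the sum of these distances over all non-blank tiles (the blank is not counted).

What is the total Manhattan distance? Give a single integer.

Tile 8: (0,0)->(2,1) = 3
Tile 5: (0,1)->(1,1) = 1
Tile 1: (0,2)->(0,0) = 2
Tile 4: (1,0)->(1,0) = 0
Tile 3: (1,1)->(0,2) = 2
Tile 7: (1,2)->(2,0) = 3
Tile 6: (2,1)->(1,2) = 2
Tile 2: (2,2)->(0,1) = 3
Sum: 3 + 1 + 2 + 0 + 2 + 3 + 2 + 3 = 16

Answer: 16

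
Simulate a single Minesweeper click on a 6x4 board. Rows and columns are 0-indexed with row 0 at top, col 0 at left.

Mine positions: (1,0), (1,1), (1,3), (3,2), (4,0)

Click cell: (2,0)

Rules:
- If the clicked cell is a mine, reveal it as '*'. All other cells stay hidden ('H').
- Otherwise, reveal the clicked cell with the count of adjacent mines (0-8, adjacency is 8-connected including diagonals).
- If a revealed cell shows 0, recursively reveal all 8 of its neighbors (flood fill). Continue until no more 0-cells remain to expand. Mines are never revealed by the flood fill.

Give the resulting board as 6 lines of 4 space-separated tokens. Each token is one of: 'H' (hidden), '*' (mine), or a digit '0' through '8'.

H H H H
H H H H
2 H H H
H H H H
H H H H
H H H H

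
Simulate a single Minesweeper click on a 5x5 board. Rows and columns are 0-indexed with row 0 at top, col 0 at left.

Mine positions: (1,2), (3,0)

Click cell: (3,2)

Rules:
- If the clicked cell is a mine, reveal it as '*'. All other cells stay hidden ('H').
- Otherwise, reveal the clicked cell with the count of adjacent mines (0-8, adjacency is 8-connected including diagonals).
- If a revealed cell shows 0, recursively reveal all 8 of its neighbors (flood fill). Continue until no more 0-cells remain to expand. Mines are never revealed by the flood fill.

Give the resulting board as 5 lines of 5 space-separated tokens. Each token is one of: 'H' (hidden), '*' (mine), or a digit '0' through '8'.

H H H 1 0
H H H 1 0
H 2 1 1 0
H 1 0 0 0
H 1 0 0 0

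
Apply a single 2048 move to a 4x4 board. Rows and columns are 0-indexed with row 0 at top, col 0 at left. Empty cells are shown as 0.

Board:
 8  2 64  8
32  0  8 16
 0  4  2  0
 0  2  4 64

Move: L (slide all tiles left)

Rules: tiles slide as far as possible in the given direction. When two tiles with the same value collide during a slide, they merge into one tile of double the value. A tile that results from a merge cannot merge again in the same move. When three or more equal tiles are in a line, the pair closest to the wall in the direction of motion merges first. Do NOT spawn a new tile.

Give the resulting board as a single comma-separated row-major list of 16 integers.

Slide left:
row 0: [8, 2, 64, 8] -> [8, 2, 64, 8]
row 1: [32, 0, 8, 16] -> [32, 8, 16, 0]
row 2: [0, 4, 2, 0] -> [4, 2, 0, 0]
row 3: [0, 2, 4, 64] -> [2, 4, 64, 0]

Answer: 8, 2, 64, 8, 32, 8, 16, 0, 4, 2, 0, 0, 2, 4, 64, 0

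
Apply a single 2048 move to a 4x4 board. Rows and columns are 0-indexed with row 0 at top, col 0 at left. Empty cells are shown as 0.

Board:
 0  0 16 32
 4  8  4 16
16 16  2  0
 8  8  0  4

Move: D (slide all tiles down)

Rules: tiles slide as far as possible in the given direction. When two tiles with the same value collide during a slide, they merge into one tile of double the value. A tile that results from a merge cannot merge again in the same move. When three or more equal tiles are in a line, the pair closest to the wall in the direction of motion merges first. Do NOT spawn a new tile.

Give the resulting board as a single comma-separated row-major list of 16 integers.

Slide down:
col 0: [0, 4, 16, 8] -> [0, 4, 16, 8]
col 1: [0, 8, 16, 8] -> [0, 8, 16, 8]
col 2: [16, 4, 2, 0] -> [0, 16, 4, 2]
col 3: [32, 16, 0, 4] -> [0, 32, 16, 4]

Answer: 0, 0, 0, 0, 4, 8, 16, 32, 16, 16, 4, 16, 8, 8, 2, 4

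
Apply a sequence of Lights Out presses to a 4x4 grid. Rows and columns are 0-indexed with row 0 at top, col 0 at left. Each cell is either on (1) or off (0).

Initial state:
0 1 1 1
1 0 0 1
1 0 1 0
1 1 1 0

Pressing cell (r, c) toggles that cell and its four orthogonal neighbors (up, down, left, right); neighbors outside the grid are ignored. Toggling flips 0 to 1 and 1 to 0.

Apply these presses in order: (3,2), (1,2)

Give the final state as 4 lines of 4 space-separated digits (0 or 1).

After press 1 at (3,2):
0 1 1 1
1 0 0 1
1 0 0 0
1 0 0 1

After press 2 at (1,2):
0 1 0 1
1 1 1 0
1 0 1 0
1 0 0 1

Answer: 0 1 0 1
1 1 1 0
1 0 1 0
1 0 0 1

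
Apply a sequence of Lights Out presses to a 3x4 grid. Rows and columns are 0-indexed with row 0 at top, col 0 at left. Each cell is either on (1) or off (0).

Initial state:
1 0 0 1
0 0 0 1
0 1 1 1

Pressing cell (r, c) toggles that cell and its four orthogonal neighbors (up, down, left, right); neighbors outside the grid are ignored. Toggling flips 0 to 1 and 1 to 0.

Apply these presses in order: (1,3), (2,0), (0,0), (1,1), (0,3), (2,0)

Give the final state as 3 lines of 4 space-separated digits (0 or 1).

Answer: 0 0 1 1
0 1 0 1
0 0 1 0

Derivation:
After press 1 at (1,3):
1 0 0 0
0 0 1 0
0 1 1 0

After press 2 at (2,0):
1 0 0 0
1 0 1 0
1 0 1 0

After press 3 at (0,0):
0 1 0 0
0 0 1 0
1 0 1 0

After press 4 at (1,1):
0 0 0 0
1 1 0 0
1 1 1 0

After press 5 at (0,3):
0 0 1 1
1 1 0 1
1 1 1 0

After press 6 at (2,0):
0 0 1 1
0 1 0 1
0 0 1 0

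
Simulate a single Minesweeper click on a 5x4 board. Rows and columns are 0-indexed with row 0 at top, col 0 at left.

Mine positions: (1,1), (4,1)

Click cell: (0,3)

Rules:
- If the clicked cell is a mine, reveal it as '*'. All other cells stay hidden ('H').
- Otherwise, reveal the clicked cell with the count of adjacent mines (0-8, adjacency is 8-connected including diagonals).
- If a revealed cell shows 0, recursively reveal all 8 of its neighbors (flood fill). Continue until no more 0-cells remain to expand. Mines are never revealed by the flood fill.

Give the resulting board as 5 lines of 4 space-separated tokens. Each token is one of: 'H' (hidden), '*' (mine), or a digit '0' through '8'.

H H 1 0
H H 1 0
H H 1 0
H H 1 0
H H 1 0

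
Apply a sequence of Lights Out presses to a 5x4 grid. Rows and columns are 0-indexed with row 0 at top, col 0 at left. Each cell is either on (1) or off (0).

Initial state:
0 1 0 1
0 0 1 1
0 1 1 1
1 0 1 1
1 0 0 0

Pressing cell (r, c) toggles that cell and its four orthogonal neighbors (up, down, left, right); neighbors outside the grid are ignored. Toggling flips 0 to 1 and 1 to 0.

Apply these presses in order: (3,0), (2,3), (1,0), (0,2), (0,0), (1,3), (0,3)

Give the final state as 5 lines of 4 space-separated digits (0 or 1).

Answer: 0 1 0 0
0 1 1 0
0 1 0 1
0 1 1 0
0 0 0 0

Derivation:
After press 1 at (3,0):
0 1 0 1
0 0 1 1
1 1 1 1
0 1 1 1
0 0 0 0

After press 2 at (2,3):
0 1 0 1
0 0 1 0
1 1 0 0
0 1 1 0
0 0 0 0

After press 3 at (1,0):
1 1 0 1
1 1 1 0
0 1 0 0
0 1 1 0
0 0 0 0

After press 4 at (0,2):
1 0 1 0
1 1 0 0
0 1 0 0
0 1 1 0
0 0 0 0

After press 5 at (0,0):
0 1 1 0
0 1 0 0
0 1 0 0
0 1 1 0
0 0 0 0

After press 6 at (1,3):
0 1 1 1
0 1 1 1
0 1 0 1
0 1 1 0
0 0 0 0

After press 7 at (0,3):
0 1 0 0
0 1 1 0
0 1 0 1
0 1 1 0
0 0 0 0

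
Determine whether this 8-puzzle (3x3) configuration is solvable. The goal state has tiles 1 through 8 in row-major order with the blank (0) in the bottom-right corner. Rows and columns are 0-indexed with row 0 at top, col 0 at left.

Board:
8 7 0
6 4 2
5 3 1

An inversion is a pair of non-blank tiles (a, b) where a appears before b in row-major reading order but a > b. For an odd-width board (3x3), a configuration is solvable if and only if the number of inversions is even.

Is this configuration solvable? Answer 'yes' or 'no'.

Answer: no

Derivation:
Inversions (pairs i<j in row-major order where tile[i] > tile[j] > 0): 25
25 is odd, so the puzzle is not solvable.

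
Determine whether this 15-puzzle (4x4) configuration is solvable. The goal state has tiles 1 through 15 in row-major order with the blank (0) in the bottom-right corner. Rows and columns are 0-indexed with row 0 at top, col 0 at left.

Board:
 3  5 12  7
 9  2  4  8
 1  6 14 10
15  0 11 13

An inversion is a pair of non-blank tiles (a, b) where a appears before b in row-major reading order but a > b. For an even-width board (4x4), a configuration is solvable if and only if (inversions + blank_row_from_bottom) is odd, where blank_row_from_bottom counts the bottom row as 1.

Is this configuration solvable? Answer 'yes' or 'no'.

Inversions: 32
Blank is in row 3 (0-indexed from top), which is row 1 counting from the bottom (bottom = 1).
32 + 1 = 33, which is odd, so the puzzle is solvable.

Answer: yes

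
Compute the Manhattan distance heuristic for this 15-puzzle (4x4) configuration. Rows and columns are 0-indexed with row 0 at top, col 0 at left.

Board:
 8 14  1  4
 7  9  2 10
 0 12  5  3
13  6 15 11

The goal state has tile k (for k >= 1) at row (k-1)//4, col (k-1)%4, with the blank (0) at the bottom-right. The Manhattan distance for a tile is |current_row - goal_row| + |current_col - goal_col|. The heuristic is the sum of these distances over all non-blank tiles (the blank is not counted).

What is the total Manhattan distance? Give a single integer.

Answer: 30

Derivation:
Tile 8: (0,0)->(1,3) = 4
Tile 14: (0,1)->(3,1) = 3
Tile 1: (0,2)->(0,0) = 2
Tile 4: (0,3)->(0,3) = 0
Tile 7: (1,0)->(1,2) = 2
Tile 9: (1,1)->(2,0) = 2
Tile 2: (1,2)->(0,1) = 2
Tile 10: (1,3)->(2,1) = 3
Tile 12: (2,1)->(2,3) = 2
Tile 5: (2,2)->(1,0) = 3
Tile 3: (2,3)->(0,2) = 3
Tile 13: (3,0)->(3,0) = 0
Tile 6: (3,1)->(1,1) = 2
Tile 15: (3,2)->(3,2) = 0
Tile 11: (3,3)->(2,2) = 2
Sum: 4 + 3 + 2 + 0 + 2 + 2 + 2 + 3 + 2 + 3 + 3 + 0 + 2 + 0 + 2 = 30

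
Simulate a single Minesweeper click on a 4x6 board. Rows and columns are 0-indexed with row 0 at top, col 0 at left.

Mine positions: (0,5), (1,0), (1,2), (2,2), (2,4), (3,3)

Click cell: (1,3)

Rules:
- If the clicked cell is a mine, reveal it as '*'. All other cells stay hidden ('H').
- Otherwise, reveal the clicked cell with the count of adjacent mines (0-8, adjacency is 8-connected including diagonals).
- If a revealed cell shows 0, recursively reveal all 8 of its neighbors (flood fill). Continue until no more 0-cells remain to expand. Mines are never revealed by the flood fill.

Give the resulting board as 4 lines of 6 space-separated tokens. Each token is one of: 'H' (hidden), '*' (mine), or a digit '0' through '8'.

H H H H H H
H H H 3 H H
H H H H H H
H H H H H H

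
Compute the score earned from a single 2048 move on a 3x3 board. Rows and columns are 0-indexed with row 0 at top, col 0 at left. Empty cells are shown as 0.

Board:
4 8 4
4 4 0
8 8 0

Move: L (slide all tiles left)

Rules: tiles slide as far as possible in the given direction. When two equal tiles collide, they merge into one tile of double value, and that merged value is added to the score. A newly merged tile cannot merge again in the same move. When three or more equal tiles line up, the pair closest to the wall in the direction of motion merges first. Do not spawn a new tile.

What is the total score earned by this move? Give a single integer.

Answer: 24

Derivation:
Slide left:
row 0: [4, 8, 4] -> [4, 8, 4]  score +0 (running 0)
row 1: [4, 4, 0] -> [8, 0, 0]  score +8 (running 8)
row 2: [8, 8, 0] -> [16, 0, 0]  score +16 (running 24)
Board after move:
 4  8  4
 8  0  0
16  0  0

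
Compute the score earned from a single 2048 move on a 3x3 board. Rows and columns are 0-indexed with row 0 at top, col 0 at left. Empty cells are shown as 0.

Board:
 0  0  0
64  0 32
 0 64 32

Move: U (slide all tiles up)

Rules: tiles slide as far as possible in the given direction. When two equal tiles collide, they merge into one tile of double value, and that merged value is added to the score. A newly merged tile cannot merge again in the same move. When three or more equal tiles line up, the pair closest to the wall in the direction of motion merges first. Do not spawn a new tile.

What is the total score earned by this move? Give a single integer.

Slide up:
col 0: [0, 64, 0] -> [64, 0, 0]  score +0 (running 0)
col 1: [0, 0, 64] -> [64, 0, 0]  score +0 (running 0)
col 2: [0, 32, 32] -> [64, 0, 0]  score +64 (running 64)
Board after move:
64 64 64
 0  0  0
 0  0  0

Answer: 64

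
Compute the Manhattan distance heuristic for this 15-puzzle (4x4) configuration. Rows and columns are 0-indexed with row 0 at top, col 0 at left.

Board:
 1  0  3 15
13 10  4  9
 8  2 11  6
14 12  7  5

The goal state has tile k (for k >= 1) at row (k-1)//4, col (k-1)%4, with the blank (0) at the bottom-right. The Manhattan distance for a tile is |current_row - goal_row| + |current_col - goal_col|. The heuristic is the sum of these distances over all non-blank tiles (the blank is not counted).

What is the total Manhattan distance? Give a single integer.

Answer: 33

Derivation:
Tile 1: (0,0)->(0,0) = 0
Tile 3: (0,2)->(0,2) = 0
Tile 15: (0,3)->(3,2) = 4
Tile 13: (1,0)->(3,0) = 2
Tile 10: (1,1)->(2,1) = 1
Tile 4: (1,2)->(0,3) = 2
Tile 9: (1,3)->(2,0) = 4
Tile 8: (2,0)->(1,3) = 4
Tile 2: (2,1)->(0,1) = 2
Tile 11: (2,2)->(2,2) = 0
Tile 6: (2,3)->(1,1) = 3
Tile 14: (3,0)->(3,1) = 1
Tile 12: (3,1)->(2,3) = 3
Tile 7: (3,2)->(1,2) = 2
Tile 5: (3,3)->(1,0) = 5
Sum: 0 + 0 + 4 + 2 + 1 + 2 + 4 + 4 + 2 + 0 + 3 + 1 + 3 + 2 + 5 = 33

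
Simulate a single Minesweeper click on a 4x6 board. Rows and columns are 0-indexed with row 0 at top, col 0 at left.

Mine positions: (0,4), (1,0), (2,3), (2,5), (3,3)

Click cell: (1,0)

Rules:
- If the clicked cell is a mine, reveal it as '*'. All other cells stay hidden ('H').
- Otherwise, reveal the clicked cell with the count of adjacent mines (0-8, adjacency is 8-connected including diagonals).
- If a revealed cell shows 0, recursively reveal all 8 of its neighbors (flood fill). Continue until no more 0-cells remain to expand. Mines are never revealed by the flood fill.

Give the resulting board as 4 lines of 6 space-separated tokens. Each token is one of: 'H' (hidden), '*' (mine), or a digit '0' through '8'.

H H H H H H
* H H H H H
H H H H H H
H H H H H H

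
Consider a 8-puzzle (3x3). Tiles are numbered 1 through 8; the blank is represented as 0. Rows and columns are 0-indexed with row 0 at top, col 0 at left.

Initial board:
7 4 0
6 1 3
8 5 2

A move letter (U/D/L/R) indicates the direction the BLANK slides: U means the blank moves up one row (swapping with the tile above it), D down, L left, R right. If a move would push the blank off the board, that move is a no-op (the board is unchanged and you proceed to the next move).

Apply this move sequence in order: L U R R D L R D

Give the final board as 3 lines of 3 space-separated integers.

After move 1 (L):
7 0 4
6 1 3
8 5 2

After move 2 (U):
7 0 4
6 1 3
8 5 2

After move 3 (R):
7 4 0
6 1 3
8 5 2

After move 4 (R):
7 4 0
6 1 3
8 5 2

After move 5 (D):
7 4 3
6 1 0
8 5 2

After move 6 (L):
7 4 3
6 0 1
8 5 2

After move 7 (R):
7 4 3
6 1 0
8 5 2

After move 8 (D):
7 4 3
6 1 2
8 5 0

Answer: 7 4 3
6 1 2
8 5 0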